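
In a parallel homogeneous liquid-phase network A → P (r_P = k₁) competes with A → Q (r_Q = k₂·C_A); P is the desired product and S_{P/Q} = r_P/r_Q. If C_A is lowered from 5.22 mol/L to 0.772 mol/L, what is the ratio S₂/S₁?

S_{P/Q} = (k₁/k₂)·C_A⁻¹, so S₂/S₁ = (C_{A,2}/C_{A,1})⁻¹.
= 5.22/0.772 = 6.76.

6.76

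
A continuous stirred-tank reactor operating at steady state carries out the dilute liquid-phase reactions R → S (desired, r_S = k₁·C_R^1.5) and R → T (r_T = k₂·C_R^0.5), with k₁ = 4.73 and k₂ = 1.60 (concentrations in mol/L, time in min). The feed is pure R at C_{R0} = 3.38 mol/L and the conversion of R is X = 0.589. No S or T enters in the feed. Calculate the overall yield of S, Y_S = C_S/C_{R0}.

0.474

Exit C_R = C_{R0}(1−X) = 3.38×0.411 = 1.389 mol/L.
A CSTR operates uniformly at the exit composition, giving r_S = 7.745 and r_T = 1.886 (each k·C_R^n at C_R = 1.389).
Fraction of consumed R going to S: r_S/(r_S+r_T) = 0.8042.
C_S = 0.8042·C_{R0}·X = 0.8042×3.38×0.589 = 1.60 mol/L; Y_S = C_S/C_{R0} = 0.474.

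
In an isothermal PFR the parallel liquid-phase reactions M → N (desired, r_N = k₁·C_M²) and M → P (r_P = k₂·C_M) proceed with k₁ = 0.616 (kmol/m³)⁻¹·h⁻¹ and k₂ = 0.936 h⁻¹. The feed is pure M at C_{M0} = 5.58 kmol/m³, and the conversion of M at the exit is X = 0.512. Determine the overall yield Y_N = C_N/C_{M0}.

0.372

C_M = C_{M0}(1−X) = 2.723 kmol/m³.
Along a PFR/batch, dC_P/dC_M = −r_P/(r_N+r_P) = −k₂/(k₂+k₁·C_M).
Integrating from C_{M0} to C_M: C_P = (0.936/0.616)·ln[(0.936+0.616·5.58)/(0.936+0.616·2.72)] = 1.519·ln(4.373/2.613) = 0.7823 kmol/m³.
Then C_N = (C_{M0}−C_M) − C_P = 2.857 − 0.7823 = 2.075 kmol/m³.
Y_N = C_N/C_{M0} = 2.075/5.58 = 0.372.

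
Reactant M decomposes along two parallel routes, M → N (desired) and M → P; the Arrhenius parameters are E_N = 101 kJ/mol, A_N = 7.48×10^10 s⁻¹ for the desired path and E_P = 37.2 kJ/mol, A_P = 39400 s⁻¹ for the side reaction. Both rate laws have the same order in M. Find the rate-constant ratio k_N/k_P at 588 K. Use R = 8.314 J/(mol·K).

Since both paths have the same order in M, the concentration cancels and S_{N/P} = k_N/k_P = (A_N/A_P)·exp[(E_P−E_N)/(RT)].
(E_P−E_N)/(RT) = (37.2−101)×10³/(8.314×588) = -63800/4889 = -13.05.
k_N/k_P = (7.48×10^10/39400)·exp(-13.05) = 1.898×10^6 × 2.149×10^-6 = 4.08.
Since E_N > E_P, raising the temperature improves selectivity toward N.

4.08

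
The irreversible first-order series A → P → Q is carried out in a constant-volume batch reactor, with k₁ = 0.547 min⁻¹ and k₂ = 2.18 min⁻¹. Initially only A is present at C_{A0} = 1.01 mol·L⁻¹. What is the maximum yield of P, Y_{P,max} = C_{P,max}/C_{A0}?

Evaluating C_P at t_opt = ln(k₂/k₁)/(k₂−k₁) gives C_{P,max}/C_{A0} = (k₁/k₂)^[k₂/(k₂−k₁)].
= (0.547/2.18)^(2.18/(2.18−0.547)) = (0.2509)^(1.335) = 0.1579.

0.158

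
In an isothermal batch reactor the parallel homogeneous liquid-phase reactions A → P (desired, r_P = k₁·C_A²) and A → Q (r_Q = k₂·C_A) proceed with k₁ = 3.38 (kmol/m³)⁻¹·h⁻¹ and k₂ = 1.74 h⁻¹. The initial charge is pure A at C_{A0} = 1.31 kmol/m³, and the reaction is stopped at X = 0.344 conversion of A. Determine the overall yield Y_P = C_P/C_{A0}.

0.233

C_A = C_{A0}(1−X) = 0.8594 kmol/m³.
Along a PFR/batch, dC_Q/dC_A = −r_Q/(r_P+r_Q) = −k₂/(k₂+k₁·C_A).
Integrating from C_{A0} to C_A: C_Q = (1.74/3.38)·ln[(1.74+3.38·1.31)/(1.74+3.38·0.859)] = 0.5148·ln(6.168/4.645) = 0.1460 kmol/m³.
Then C_P = (C_{A0}−C_A) − C_Q = 0.4506 − 0.1460 = 0.3046 kmol/m³.
Y_P = C_P/C_{A0} = 0.3046/1.31 = 0.233.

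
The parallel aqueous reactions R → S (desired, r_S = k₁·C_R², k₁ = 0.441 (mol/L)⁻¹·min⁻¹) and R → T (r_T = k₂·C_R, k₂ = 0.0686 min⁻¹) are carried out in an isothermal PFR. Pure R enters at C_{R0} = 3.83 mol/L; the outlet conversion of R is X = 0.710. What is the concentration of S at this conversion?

2.54 mol/L

C_R = C_{R0}(1−X) = 1.111 mol/L.
Along a PFR/batch, dC_T/dC_R = −r_T/(r_S+r_T) = −k₂/(k₂+k₁·C_R).
Integrating from C_{R0} to C_R: C_T = (0.0686/0.441)·ln[(0.0686+0.441·3.83)/(0.0686+0.441·1.11)] = 0.1556·ln(1.758/0.5584) = 0.1784 mol/L.
Then C_S = (C_{R0}−C_R) − C_T = 2.719 − 0.1784 = 2.541 mol/L.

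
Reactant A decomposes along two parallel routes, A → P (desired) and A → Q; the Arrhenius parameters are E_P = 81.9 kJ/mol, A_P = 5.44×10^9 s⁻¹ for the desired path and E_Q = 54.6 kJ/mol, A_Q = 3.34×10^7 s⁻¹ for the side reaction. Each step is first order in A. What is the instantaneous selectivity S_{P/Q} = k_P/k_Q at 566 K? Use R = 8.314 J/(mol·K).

0.492

Since both paths have the same order in A, the concentration cancels and S_{P/Q} = k_P/k_Q = (A_P/A_Q)·exp[(E_Q−E_P)/(RT)].
(E_Q−E_P)/(RT) = (54.6−81.9)×10³/(8.314×566) = -27300/4706 = -5.801.
k_P/k_Q = (5.44×10^9/3.34×10^7)·exp(-5.801) = 162.9 × 0.003023 = 0.492.
Since E_P > E_Q, raising the temperature improves selectivity toward P.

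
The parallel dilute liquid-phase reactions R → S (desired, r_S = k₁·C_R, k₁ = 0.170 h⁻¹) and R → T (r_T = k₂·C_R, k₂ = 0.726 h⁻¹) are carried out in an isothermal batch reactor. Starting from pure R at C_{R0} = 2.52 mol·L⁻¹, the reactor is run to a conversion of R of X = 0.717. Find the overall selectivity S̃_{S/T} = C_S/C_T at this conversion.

C_R = C_{R0}(1−X) = 0.7132 mol·L⁻¹.
Both paths are first order in R, so the instantaneous fraction to S is constant: dC_S/d(−C_R) = k₁/(k₁+k₂) = 0.1897.
C_S = 0.1897·(C_{R0}−C_R) = 0.1897×1.807 = 0.343 mol·L⁻¹.
C_T = (C_{R0}−C_R)−C_S = 1.464 mol·L⁻¹; S̃_{S/T} = 0.3428/1.464 = 0.234.

0.234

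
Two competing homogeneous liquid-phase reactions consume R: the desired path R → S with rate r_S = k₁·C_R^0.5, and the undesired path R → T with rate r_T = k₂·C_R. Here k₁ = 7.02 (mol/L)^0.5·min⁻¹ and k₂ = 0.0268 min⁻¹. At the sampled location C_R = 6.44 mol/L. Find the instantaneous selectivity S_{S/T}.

S_{S/T} = r_S/r_T = (k₁·C_R^0.5)/(k₂·C_R) = (k₁/k₂)·C_R^-0.5.
= (7.02×6.440^0.5) / (0.0268×6.440) = 17.81/0.1726 = 103.

103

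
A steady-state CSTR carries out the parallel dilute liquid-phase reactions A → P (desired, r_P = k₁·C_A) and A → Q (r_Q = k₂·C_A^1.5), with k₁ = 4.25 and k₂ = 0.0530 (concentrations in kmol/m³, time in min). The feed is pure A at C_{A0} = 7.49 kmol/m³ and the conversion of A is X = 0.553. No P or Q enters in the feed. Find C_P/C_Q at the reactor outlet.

43.8

Exit C_A = C_{A0}(1−X) = 7.49×0.447 = 3.348 kmol/m³.
Rates in a CSTR are evaluated at the outlet concentration: r_P = 4.25×3.348 = 14.23, r_Q = 0.0530×3.348^1.5 = 0.3247.
Overall selectivity = C_P/C_Q = r_Pτ/(r_Qτ) = r_P/r_Q = 43.8.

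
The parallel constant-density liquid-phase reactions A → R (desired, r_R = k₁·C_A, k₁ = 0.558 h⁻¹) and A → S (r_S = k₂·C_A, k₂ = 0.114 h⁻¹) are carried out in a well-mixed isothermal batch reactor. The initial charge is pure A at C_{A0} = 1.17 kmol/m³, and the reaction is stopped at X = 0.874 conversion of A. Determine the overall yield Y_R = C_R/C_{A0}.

0.726

C_A = C_{A0}(1−X) = 0.1474 kmol/m³.
Both paths are first order in A, so the instantaneous fraction to R is constant: dC_R/d(−C_A) = k₁/(k₁+k₂) = 0.8304.
C_R = 0.8304·(C_{A0}−C_A) = 0.8304×1.023 = 0.849 kmol/m³.
Y_R = C_R/C_{A0} = 0.8491/1.17 = 0.726.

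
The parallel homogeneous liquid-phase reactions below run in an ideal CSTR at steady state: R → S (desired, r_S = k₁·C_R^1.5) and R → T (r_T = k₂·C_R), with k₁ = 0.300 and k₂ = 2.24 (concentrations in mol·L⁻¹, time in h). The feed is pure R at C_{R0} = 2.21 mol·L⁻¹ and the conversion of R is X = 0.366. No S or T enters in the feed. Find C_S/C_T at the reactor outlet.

Exit C_R = C_{R0}(1−X) = 2.21×0.634 = 1.401 mol·L⁻¹.
Rates in a CSTR are evaluated at the outlet concentration: r_S = 0.300×1.401^1.5 = 0.4976, r_T = 2.24×1.401 = 3.139.
Overall selectivity = C_S/C_T = r_Sτ/(r_Tτ) = r_S/r_T = 0.159.

0.159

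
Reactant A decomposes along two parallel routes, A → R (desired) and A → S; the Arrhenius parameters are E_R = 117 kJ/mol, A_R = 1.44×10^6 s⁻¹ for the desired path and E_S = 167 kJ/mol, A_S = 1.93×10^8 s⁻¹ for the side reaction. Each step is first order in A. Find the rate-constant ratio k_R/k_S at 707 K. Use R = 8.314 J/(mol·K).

36.9

With equal orders, S_{R/S} = k_R/k_S = (A_R/A_S)·exp[(E_S−E_R)/(RT)].
(E_S−E_R)/(RT) = (167−117)×10³/(8.314×707) = 50000/5878 = 8.506.
k_R/k_S = (1.44×10^6/1.93×10^8)·exp(8.506) = 0.007461 × 4946 = 36.9.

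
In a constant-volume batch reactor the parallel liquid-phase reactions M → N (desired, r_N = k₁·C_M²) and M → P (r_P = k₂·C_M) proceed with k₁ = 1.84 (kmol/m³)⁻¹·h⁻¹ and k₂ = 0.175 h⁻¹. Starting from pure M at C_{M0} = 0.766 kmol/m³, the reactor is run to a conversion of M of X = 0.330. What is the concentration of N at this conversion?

0.220 kmol/m³

C_M = C_{M0}(1−X) = 0.5132 kmol/m³.
Along a PFR/batch, dC_P/dC_M = −r_P/(r_N+r_P) = −k₂/(k₂+k₁·C_M).
Integrating from C_{M0} to C_M: C_P = (0.175/1.84)·ln[(0.175+1.84·0.766)/(0.175+1.84·0.513)] = 0.09511·ln(1.584/1.119) = 0.03305 kmol/m³.
Then C_N = (C_{M0}−C_M) − C_P = 0.2528 − 0.03305 = 0.2197 kmol/m³.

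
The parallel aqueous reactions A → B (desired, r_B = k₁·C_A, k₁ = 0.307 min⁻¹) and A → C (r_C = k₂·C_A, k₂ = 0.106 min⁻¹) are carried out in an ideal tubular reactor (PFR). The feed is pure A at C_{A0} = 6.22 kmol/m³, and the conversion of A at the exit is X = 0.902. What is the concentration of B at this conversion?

C_A = C_{A0}(1−X) = 0.6096 kmol/m³.
Both paths are first order in A, so the instantaneous fraction to B is constant: dC_B/d(−C_A) = k₁/(k₁+k₂) = 0.7433.
C_B = 0.7433·(C_{A0}−C_A) = 0.7433×5.610 = 4.17 kmol/m³.

4.17 kmol/m³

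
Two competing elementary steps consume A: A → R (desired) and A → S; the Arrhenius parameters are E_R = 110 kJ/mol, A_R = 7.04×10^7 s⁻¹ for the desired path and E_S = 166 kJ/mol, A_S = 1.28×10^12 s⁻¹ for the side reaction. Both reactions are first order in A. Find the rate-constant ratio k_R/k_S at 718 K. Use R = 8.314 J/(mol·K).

With equal orders, S_{R/S} = k_R/k_S = (A_R/A_S)·exp[(E_S−E_R)/(RT)].
(E_S−E_R)/(RT) = (166−110)×10³/(8.314×718) = 56000/5969 = 9.381.
k_R/k_S = (7.04×10^7/1.28×10^12)·exp(9.381) = 5.500×10^-5 × 11862 = 0.652.

0.652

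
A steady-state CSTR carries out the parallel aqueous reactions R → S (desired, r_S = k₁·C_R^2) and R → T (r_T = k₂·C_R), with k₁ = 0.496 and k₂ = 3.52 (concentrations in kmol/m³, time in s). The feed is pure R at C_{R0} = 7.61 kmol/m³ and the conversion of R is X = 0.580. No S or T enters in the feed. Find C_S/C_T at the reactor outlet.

Exit C_R = C_{R0}(1−X) = 7.61×0.420 = 3.196 kmol/m³.
Rates in a CSTR are evaluated at the outlet concentration: r_S = 0.496×3.196^2 = 5.067, r_T = 3.52×3.196 = 11.25.
Overall selectivity = C_S/C_T = r_Sτ/(r_Tτ) = r_S/r_T = 0.450.

0.450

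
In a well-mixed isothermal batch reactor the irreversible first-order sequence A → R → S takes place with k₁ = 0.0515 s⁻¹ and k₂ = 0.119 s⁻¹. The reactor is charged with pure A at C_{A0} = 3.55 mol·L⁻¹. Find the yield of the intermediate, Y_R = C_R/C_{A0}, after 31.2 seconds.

Solving the coupled first-order balances gives C_R(t) = [k₁/(k₂−k₁)]·C_{A0}·(e^(−k₁t) − e^(−k₂t)).
e^(−k₁t) = e^(−0.0515×31.2) = e^(−1.607) = 0.2005; e^(−k₂t) = e^(−3.713) = 0.02441.
C_R = 0.0515×3.55/(0.119−0.0515) × (0.2005−0.02441) = 2.709×0.1761 = 0.4770 mol·L⁻¹.
Y_R = C_R/C_{A0} = 0.4770/3.55 = 0.134.

0.134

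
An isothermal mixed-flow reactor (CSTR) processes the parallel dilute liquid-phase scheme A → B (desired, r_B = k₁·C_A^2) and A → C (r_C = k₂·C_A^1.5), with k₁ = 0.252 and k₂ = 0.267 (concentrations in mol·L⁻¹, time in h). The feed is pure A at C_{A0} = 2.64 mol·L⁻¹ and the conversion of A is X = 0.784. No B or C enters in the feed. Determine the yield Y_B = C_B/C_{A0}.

Exit C_A = C_{A0}(1−X) = 2.64×0.216 = 0.5702 mol·L⁻¹.
A CSTR operates uniformly at the exit composition, giving r_B = 0.08194 and r_C = 0.1150 (each k·C_A^n at C_A = 0.5702).
Fraction of consumed A going to B: r_B/(r_B+r_C) = 0.4161.
C_B = 0.4161·C_{A0}·X = 0.4161×2.64×0.784 = 0.861 mol·L⁻¹; Y_B = C_B/C_{A0} = 0.326.

0.326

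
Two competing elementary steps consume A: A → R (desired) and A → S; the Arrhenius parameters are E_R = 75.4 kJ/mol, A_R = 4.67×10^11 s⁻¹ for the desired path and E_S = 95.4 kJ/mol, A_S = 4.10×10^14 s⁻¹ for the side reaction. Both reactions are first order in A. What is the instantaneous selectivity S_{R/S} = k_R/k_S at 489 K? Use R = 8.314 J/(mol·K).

Since both paths have the same order in A, the concentration cancels and S_{R/S} = k_R/k_S = (A_R/A_S)·exp[(E_S−E_R)/(RT)].
(E_S−E_R)/(RT) = (95.4−75.4)×10³/(8.314×489) = 20000/4066 = 4.919.
k_R/k_S = (4.67×10^11/4.10×10^14)·exp(4.919) = 0.001139 × 136.9 = 0.156.

0.156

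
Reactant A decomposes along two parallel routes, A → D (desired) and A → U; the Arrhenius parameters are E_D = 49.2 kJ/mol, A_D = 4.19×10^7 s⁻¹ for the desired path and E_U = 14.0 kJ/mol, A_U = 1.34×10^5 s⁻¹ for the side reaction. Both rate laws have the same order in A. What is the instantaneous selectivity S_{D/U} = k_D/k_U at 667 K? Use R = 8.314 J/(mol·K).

0.548

k_D/k_U = (A_D/A_U)·exp[−(E_D−E_U)/(RT)] = (A_D/A_U)·exp[(E_U−E_D)/(RT)].
(E_U−E_D)/(RT) = (14.0−49.2)×10³/(8.314×667) = -35200/5545 = -6.348.
k_D/k_U = (4.19×10^7/1.34×10^5)·exp(-6.348) = 312.7 × 0.001751 = 0.548.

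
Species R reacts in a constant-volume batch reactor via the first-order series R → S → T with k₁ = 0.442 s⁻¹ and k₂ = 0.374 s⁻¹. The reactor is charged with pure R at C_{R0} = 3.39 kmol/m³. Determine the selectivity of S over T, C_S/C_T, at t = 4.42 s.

0.604

For first-order series with pure R initially, C_S(t) = k₁C_{R0}/(k₂−k₁)·(e^(−k₁t) − e^(−k₂t)).
e^(−k₁t) = e^(−0.442×4.42) = e^(−1.954) = 0.1418; e^(−k₂t) = e^(−1.653) = 0.1915.
C_S = 0.442×3.39/(0.374−0.442) × (0.1418−0.1915) = (-22.04)×(-0.04970) = 1.095 kmol/m³.
C_R = C_{R0}e^(−k₁t) = 0.4806 kmol/m³, so C_T = C_{R0}−C_R−C_S = 1.814 kmol/m³; C_S/C_T = 0.604.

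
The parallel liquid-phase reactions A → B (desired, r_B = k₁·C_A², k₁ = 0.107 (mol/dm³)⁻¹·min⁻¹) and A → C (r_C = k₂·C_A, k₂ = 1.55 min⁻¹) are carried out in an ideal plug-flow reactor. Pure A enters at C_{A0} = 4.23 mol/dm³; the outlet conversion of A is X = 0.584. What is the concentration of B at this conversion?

0.420 mol/dm³

C_A = C_{A0}(1−X) = 1.760 mol/dm³.
Along a PFR/batch, dC_C/dC_A = −r_C/(r_B+r_C) = −k₂/(k₂+k₁·C_A).
Integrating from C_{A0} to C_A: C_C = (1.55/0.107)·ln[(1.55+0.107·4.23)/(1.55+0.107·1.76)] = 14.49·ln(2.003/1.738) = 2.051 mol/dm³.
Then C_B = (C_{A0}−C_A) − C_C = 2.470 − 2.051 = 0.4198 mol/dm³.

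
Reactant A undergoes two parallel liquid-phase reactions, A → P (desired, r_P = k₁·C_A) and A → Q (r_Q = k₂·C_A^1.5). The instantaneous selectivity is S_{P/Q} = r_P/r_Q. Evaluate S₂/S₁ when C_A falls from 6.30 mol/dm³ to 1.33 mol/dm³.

2.18

S_{P/Q} = (k₁/k₂)·C_A^-0.5, so S₂/S₁ = (C_{A,2}/C_{A,1})^-0.5.
= (1.33/6.30)^(-0.5) = (0.2111)^(-0.5) = 2.18.
Selectivity toward P rises as C_A falls — low-concentration operation is favoured.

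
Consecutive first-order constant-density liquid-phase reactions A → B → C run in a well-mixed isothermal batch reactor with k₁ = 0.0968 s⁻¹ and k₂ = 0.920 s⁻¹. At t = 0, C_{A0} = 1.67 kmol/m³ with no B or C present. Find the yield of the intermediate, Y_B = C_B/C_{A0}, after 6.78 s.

0.0608

Solving the coupled first-order balances gives C_B(t) = [k₁/(k₂−k₁)]·C_{A0}·(e^(−k₁t) − e^(−k₂t)).
e^(−k₁t) = e^(−0.0968×6.78) = e^(−0.6563) = 0.5188; e^(−k₂t) = e^(−6.238) = 0.001955.
C_B = 0.0968×1.67/(0.920−0.0968) × (0.5188−0.001955) = 0.1964×0.5168 = 0.1015 kmol/m³.
Y_B = C_B/C_{A0} = 0.1015/1.67 = 0.0608.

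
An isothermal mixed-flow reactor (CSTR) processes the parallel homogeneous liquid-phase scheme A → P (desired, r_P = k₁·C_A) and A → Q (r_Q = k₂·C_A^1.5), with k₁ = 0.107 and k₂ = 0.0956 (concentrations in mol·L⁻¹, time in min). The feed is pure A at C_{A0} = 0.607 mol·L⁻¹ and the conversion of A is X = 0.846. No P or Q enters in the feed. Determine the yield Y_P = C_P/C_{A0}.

0.664

Exit C_A = C_{A0}(1−X) = 0.607×0.154 = 0.09348 mol·L⁻¹.
Rates in a CSTR are evaluated at the outlet concentration: r_P = 0.107×0.09348 = 0.01000, r_Q = 0.0956×0.09348^1.5 = 0.002732.
Fraction of consumed A going to P: r_P/(r_P+r_Q) = 0.7854.
C_P = 0.7854·C_{A0}·X = 0.7854×0.607×0.846 = 0.403 mol·L⁻¹; Y_P = C_P/C_{A0} = 0.664.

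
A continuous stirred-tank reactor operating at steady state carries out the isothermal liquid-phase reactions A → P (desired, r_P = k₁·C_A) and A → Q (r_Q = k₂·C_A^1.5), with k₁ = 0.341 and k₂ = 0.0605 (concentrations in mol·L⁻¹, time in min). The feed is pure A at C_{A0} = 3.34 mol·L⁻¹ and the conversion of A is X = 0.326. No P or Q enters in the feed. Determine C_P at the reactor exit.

Exit C_A = C_{A0}(1−X) = 3.34×0.674 = 2.251 mol·L⁻¹.
A CSTR operates uniformly at the exit composition, giving r_P = 0.7676 and r_Q = 0.2043 (each k·C_A^n at C_A = 2.251).
Fraction of consumed A going to P: r_P/(r_P+r_Q) = 0.7898.
C_P = 0.7898·C_{A0}·X = 0.7898×3.34×0.326 = 0.860 mol·L⁻¹.

0.860 mol·L⁻¹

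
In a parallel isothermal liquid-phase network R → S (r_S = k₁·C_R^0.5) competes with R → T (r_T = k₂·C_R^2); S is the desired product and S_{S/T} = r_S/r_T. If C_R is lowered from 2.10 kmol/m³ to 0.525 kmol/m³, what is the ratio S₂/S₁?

8.00

S_{S/T} = (k₁/k₂)·C_R^-1.5, so S₂/S₁ = (C_{R,2}/C_{R,1})^-1.5.
= (0.525/2.10)^(-1.5) = (0.2500)^(-1.5) = 8.00.
Selectivity toward S rises as C_R falls — low-concentration operation is favoured.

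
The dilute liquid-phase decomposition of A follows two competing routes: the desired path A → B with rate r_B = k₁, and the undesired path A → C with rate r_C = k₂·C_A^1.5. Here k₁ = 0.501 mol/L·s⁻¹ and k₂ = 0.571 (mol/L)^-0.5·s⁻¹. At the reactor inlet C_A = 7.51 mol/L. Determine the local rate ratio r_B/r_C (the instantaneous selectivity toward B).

0.0426

S_{B/C} = r_B/r_C = (k₁)/(k₂·C_A^1.5) = (k₁/k₂)·C_A^-1.5.
= (0.501) / (0.571×7.510^1.5) = 0.5010/11.75 = 0.0426.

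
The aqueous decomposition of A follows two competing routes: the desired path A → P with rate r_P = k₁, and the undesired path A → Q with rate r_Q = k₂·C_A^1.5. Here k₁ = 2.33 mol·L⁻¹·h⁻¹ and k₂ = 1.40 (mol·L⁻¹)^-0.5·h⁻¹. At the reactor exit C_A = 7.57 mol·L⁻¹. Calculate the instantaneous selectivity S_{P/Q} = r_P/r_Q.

S_{P/Q} = r_P/r_Q = (k₁)/(k₂·C_A^1.5) = (k₁/k₂)·C_A^-1.5.
= (2.33) / (1.40×7.570^1.5) = 2.330/29.16 = 0.0799.
The undesired path is higher order in A, so low C_A (CSTR or dilute feed) favours P.

0.0799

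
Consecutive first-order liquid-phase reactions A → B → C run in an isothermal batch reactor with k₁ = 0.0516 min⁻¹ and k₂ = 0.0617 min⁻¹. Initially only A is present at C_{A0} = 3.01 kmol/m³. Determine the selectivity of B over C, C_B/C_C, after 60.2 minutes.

Solving the coupled first-order balances gives C_B(t) = [k₁/(k₂−k₁)]·C_{A0}·(e^(−k₁t) − e^(−k₂t)).
e^(−k₁t) = e^(−0.0516×60.2) = e^(−3.106) = 0.04477; e^(−k₂t) = e^(−3.714) = 0.02437.
C_B = 0.0516×3.01/(0.0617−0.0516) × (0.04477−0.02437) = 15.38×0.02039 = 0.3136 kmol/m³.
C_A = C_{A0}e^(−k₁t) = 0.1347 kmol/m³, so C_C = C_{A0}−C_A−C_B = 2.562 kmol/m³; C_B/C_C = 0.122.

0.122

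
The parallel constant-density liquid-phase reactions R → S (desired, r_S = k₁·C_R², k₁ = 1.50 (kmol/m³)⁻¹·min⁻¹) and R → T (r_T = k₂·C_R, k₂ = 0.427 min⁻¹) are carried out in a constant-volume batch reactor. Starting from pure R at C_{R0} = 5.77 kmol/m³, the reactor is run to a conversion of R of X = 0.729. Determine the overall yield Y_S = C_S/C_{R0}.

C_R = C_{R0}(1−X) = 1.564 kmol/m³.
Along a PFR/batch, dC_T/dC_R = −r_T/(r_S+r_T) = −k₂/(k₂+k₁·C_R).
Integrating from C_{R0} to C_R: C_T = (0.427/1.50)·ln[(0.427+1.50·5.77)/(0.427+1.50·1.56)] = 0.2847·ln(9.082/2.773) = 0.3378 kmol/m³.
Then C_S = (C_{R0}−C_R) − C_T = 4.206 − 0.3378 = 3.869 kmol/m³.
Y_S = C_S/C_{R0} = 3.869/5.77 = 0.670.

0.670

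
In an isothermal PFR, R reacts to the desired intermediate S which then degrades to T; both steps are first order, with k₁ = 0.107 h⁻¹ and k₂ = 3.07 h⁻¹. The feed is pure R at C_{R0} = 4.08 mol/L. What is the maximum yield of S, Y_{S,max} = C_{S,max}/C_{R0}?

0.0309

For a first-order series the maximum intermediate yield is C_{S,max}/C_{R0} = (k₁/k₂)^[k₂/(k₂−k₁)].
= (0.107/3.07)^(3.07/(3.07−0.107)) = (0.03485)^(1.036) = 0.03087.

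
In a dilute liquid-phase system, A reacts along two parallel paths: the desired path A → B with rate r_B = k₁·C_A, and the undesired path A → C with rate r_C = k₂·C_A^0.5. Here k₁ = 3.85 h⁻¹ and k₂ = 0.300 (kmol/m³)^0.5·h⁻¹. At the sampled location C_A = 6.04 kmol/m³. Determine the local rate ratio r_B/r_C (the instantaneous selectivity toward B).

S_{B/C} = r_B/r_C = (k₁·C_A)/(k₂·C_A^0.5) = (k₁/k₂)·C_A^0.5.
= (3.85×6.040) / (0.300×6.040^0.5) = 23.25/0.7373 = 31.5.

31.5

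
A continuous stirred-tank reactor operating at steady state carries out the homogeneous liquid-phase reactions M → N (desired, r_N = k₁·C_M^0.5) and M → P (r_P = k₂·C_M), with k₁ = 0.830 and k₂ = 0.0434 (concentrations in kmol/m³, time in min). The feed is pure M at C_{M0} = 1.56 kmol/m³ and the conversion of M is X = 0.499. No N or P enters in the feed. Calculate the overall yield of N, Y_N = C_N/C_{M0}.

Exit C_M = C_{M0}(1−X) = 1.56×0.501 = 0.7816 kmol/m³.
In a CSTR the entire volume is at exit conditions, so r_N = 0.830×0.7816^0.5 = 0.7338 and r_P = 0.0434×0.7816 = 0.03392.
Fraction of consumed M going to N: r_N/(r_N+r_P) = 0.9558.
C_N = 0.9558·C_{M0}·X = 0.9558×1.56×0.499 = 0.744 kmol/m³; Y_N = C_N/C_{M0} = 0.477.

0.477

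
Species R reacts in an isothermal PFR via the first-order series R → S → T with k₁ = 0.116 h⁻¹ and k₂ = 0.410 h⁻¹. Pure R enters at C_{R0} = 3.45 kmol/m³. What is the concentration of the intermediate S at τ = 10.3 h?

0.392 kmol/m³

For first-order series with pure R initially, C_S(τ) = k₁C_{R0}/(k₂−k₁)·(e^(−k₁τ) − e^(−k₂τ)).
e^(−k₁τ) = e^(−0.116×10.3) = e^(−1.195) = 0.3028; e^(−k₂τ) = e^(−4.223) = 0.01465.
C_S = 0.116×3.45/(0.410−0.116) × (0.3028−0.01465) = 1.361×0.2881 = 0.3922 kmol/m³.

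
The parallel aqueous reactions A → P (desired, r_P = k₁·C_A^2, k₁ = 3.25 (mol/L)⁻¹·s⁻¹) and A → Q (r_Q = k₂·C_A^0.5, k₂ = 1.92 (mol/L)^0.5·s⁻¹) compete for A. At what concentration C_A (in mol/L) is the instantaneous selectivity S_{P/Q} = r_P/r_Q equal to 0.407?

S_{P/Q} = (k₁/k₂)·C_A^1.5 ⇒ C_A = (S·k₂/k₁)^(1/1.5).
= (0.407×1.92/3.25)^(0.6667) = (0.2404)^(0.6667) = 0.387 mol/L.

0.387 mol/L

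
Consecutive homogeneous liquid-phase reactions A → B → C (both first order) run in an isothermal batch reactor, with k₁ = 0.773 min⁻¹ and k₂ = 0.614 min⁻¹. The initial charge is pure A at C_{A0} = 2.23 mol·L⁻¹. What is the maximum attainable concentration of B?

For a first-order series the maximum intermediate yield is C_{B,max}/C_{A0} = (k₁/k₂)^[k₂/(k₂−k₁)].
= (0.773/0.614)^(0.614/(0.614−0.773)) = (1.259)^(-3.862) = 0.4110.
C_{B,max} = 0.4110×2.23 = 0.916 mol·L⁻¹.

0.916 mol·L⁻¹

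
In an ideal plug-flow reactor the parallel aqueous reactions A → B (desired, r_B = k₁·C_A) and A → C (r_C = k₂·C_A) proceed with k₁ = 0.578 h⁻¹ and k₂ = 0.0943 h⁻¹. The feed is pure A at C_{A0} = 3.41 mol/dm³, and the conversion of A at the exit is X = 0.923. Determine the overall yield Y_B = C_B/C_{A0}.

C_A = C_{A0}(1−X) = 0.2626 mol/dm³.
Both paths are first order in A, so the instantaneous fraction to B is constant: dC_B/d(−C_A) = k₁/(k₁+k₂) = 0.8597.
C_B = 0.8597·(C_{A0}−C_A) = 0.8597×3.147 = 2.71 mol/dm³.
Y_B = C_B/C_{A0} = 2.706/3.41 = 0.794.

0.794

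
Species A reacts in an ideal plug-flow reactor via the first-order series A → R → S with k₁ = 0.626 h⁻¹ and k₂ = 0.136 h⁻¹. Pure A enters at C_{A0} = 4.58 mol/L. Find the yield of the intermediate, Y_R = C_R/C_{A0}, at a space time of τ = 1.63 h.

0.563

Solving the coupled first-order balances gives C_R(τ) = [k₁/(k₂−k₁)]·C_{A0}·(e^(−k₁τ) − e^(−k₂τ)).
e^(−k₁τ) = e^(−0.626×1.63) = e^(−1.020) = 0.3605; e^(−k₂τ) = e^(−0.2217) = 0.8012.
C_R = 0.626×4.58/(0.136−0.626) × (0.3605−0.8012) = (-5.851)×(-0.4407) = 2.579 mol/L.
Y_R = C_R/C_{A0} = 2.579/4.58 = 0.563.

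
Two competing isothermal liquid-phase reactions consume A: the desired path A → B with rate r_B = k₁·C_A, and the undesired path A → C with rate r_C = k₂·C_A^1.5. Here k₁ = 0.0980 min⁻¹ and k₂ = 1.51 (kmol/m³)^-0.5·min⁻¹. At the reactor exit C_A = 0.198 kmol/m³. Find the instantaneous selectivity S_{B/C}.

S_{B/C} = r_B/r_C = (k₁·C_A)/(k₂·C_A^1.5) = (k₁/k₂)·C_A^-0.5.
= (0.0980×0.1980) / (1.51×0.1980^1.5) = 0.01940/0.1330 = 0.146.
The undesired path is higher order in A, so low C_A (CSTR or dilute feed) favours B.

0.146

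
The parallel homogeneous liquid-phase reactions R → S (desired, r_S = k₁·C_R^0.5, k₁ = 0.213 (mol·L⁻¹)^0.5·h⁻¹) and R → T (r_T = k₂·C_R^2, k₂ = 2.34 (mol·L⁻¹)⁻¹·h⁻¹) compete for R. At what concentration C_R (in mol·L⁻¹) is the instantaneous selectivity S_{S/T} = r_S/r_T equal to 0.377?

S_{S/T} = (k₁/k₂)·C_R^-1.5 ⇒ C_R = (S·k₂/k₁)^(1/(-1.5)).
= (0.377×2.34/0.213)^(-0.6667) = (4.142)^(-0.6667) = 0.388 mol·L⁻¹.

0.388 mol·L⁻¹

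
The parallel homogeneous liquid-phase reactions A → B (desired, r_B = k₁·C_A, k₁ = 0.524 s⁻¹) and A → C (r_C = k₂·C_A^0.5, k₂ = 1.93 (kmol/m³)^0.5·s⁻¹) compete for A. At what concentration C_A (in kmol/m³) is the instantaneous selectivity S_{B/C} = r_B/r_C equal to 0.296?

1.19 kmol/m³

S_{B/C} = (k₁/k₂)·C_A^0.5 ⇒ C_A = (S·k₂/k₁)^(2).
= (0.296×1.93/0.524)^(2) = (1.090)^(2) = 1.19 kmol/m³.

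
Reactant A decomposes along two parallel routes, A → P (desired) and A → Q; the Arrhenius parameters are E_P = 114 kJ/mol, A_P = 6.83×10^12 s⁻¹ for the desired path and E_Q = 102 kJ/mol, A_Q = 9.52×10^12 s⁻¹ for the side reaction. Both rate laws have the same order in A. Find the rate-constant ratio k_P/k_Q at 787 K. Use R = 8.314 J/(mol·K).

0.115

With equal orders, S_{P/Q} = k_P/k_Q = (A_P/A_Q)·exp[(E_Q−E_P)/(RT)].
(E_Q−E_P)/(RT) = (102−114)×10³/(8.314×787) = -12000/6543 = -1.834.
k_P/k_Q = (6.83×10^12/9.52×10^12)·exp(-1.834) = 0.7174 × 0.1598 = 0.115.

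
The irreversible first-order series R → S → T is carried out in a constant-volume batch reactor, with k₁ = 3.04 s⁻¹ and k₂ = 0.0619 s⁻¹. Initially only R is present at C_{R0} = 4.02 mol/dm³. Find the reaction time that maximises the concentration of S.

Setting dC_S/dt = 0 gives t_opt = ln(k₂/k₁)/(k₂−k₁).
= ln(0.0619/3.04)/(0.0619−3.04) = ln(0.02036)/-2.978 = -3.894/-2.978 = 1.31 s.

1.31 s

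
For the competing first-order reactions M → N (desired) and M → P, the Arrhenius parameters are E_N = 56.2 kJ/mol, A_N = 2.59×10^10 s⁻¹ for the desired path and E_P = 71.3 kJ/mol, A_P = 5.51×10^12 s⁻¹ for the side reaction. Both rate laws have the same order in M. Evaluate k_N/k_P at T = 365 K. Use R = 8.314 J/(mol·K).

0.681

k_N/k_P = (A_N/A_P)·exp[−(E_N−E_P)/(RT)] = (A_N/A_P)·exp[(E_P−E_N)/(RT)].
(E_P−E_N)/(RT) = (71.3−56.2)×10³/(8.314×365) = 15100/3035 = 4.976.
k_N/k_P = (2.59×10^10/5.51×10^12)·exp(4.976) = 0.004701 × 144.9 = 0.681.
Since E_N < E_P, lowering the temperature improves selectivity toward N.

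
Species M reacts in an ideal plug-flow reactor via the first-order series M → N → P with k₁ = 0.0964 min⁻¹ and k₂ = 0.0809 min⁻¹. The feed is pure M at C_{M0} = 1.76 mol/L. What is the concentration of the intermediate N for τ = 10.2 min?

Solving the coupled first-order balances gives C_N(τ) = [k₁/(k₂−k₁)]·C_{M0}·(e^(−k₁τ) − e^(−k₂τ)).
e^(−k₁τ) = e^(−0.0964×10.2) = e^(−0.9833) = 0.3741; e^(−k₂τ) = e^(−0.8252) = 0.4382.
C_N = 0.0964×1.76/(0.0809−0.0964) × (0.3741−0.4382) = (-10.95)×(-0.06407) = 0.7014 mol/L.

0.701 mol/L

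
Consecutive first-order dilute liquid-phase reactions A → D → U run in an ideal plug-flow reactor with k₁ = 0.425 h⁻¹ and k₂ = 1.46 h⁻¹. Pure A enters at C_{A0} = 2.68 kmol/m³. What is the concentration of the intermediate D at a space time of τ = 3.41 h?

The intermediate concentration in a first-order A→B→C sequence is C_D = k₁C_{A0}(e^(−k₁τ) − e^(−k₂τ))/(k₂−k₁).
e^(−k₁τ) = e^(−0.425×3.41) = e^(−1.449) = 0.2347; e^(−k₂τ) = e^(−4.979) = 0.006884.
C_D = 0.425×2.68/(1.46−0.425) × (0.2347−0.006884) = 1.100×0.2279 = 0.2508 kmol/m³.

0.251 kmol/m³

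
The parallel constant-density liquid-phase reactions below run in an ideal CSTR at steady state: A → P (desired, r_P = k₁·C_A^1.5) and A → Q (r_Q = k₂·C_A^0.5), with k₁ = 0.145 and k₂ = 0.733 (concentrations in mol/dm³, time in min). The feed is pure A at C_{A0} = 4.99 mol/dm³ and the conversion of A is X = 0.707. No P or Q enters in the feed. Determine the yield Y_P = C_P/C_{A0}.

0.159

Exit C_A = C_{A0}(1−X) = 4.99×0.293 = 1.462 mol/dm³.
In a CSTR the entire volume is at exit conditions, so r_P = 0.145×1.462^1.5 = 0.2563 and r_Q = 0.733×1.462^0.5 = 0.8863.
Fraction of consumed A going to P: r_P/(r_P+r_Q) = 0.2243.
C_P = 0.2243·C_{A0}·X = 0.2243×4.99×0.707 = 0.791 mol/dm³; Y_P = C_P/C_{A0} = 0.159.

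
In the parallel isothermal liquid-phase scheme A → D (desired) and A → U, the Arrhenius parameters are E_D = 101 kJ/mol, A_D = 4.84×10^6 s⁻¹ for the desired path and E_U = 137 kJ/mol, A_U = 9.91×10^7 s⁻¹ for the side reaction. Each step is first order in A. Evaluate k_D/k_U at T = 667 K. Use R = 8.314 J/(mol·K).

32.2

k_D/k_U = (A_D/A_U)·exp[−(E_D−E_U)/(RT)] = (A_D/A_U)·exp[(E_U−E_D)/(RT)].
(E_U−E_D)/(RT) = (137−101)×10³/(8.314×667) = 36000/5545 = 6.492.
k_D/k_U = (4.84×10^6/9.91×10^7)·exp(6.492) = 0.04884 × 659.7 = 32.2.
Since E_D < E_U, lowering the temperature improves selectivity toward D.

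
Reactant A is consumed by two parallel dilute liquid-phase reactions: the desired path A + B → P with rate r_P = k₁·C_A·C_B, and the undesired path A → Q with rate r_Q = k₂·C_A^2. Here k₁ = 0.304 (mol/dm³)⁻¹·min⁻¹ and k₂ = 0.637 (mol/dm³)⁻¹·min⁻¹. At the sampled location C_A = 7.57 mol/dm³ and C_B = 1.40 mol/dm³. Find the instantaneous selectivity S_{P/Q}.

S_{P/Q} = r_P/r_Q = (k₁·C_A·C_B)/(k₂·C_A^2) = (k₁/k₂)·C_A⁻¹·C_B.
= (0.304×7.570×1.400) / (0.637×7.570^2) = 3.222/36.50 = 0.0883.
The undesired path is higher order in A, so low C_A (CSTR or dilute feed) favours P.

0.0883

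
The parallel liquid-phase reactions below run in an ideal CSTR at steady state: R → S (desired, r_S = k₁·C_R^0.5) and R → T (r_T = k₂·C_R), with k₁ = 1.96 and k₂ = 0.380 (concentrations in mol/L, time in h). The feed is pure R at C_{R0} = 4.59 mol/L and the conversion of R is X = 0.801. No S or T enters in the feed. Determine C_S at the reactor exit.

Exit C_R = C_{R0}(1−X) = 4.59×0.199 = 0.9134 mol/L.
A CSTR operates uniformly at the exit composition, giving r_S = 1.873 and r_T = 0.3471 (each k·C_R^n at C_R = 0.9134).
Fraction of consumed R going to S: r_S/(r_S+r_T) = 0.8437.
C_S = 0.8437·C_{R0}·X = 0.8437×4.59×0.801 = 3.10 mol/L.

3.10 mol/L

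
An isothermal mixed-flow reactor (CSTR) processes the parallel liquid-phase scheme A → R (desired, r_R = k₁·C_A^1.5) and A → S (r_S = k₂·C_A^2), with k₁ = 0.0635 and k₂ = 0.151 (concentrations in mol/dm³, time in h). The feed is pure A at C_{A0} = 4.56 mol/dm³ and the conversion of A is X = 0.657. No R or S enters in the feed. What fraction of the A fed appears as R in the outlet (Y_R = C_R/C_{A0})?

Exit C_A = C_{A0}(1−X) = 4.56×0.343 = 1.564 mol/dm³.
A CSTR operates uniformly at the exit composition, giving r_R = 0.1242 and r_S = 0.3694 (each k·C_A^n at C_A = 1.564).
Fraction of consumed A going to R: r_R/(r_R+r_S) = 0.2516.
C_R = 0.2516·C_{A0}·X = 0.2516×4.56×0.657 = 0.754 mol/dm³; Y_R = C_R/C_{A0} = 0.165.

0.165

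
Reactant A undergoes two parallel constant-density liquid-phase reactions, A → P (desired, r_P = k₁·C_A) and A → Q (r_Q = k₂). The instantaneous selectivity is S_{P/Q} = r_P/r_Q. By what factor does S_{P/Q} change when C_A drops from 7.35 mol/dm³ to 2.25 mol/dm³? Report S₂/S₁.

0.306

S_{P/Q} = (k₁/k₂)·C_A, so S₂/S₁ = (C_{A,2}/C_{A,1}).
= 2.25/7.35 = 0.306.
Selectivity toward P falls as C_A falls — high-concentration operation is favoured.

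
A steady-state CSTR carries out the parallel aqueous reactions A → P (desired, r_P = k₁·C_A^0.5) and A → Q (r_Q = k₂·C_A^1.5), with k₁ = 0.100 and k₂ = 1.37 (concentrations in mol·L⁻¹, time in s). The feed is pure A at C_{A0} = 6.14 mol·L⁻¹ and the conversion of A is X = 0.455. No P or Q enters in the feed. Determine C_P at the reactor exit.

0.0596 mol·L⁻¹

Exit C_A = C_{A0}(1−X) = 6.14×0.545 = 3.346 mol·L⁻¹.
Rates in a CSTR are evaluated at the outlet concentration: r_P = 0.100×3.346^0.5 = 0.1829, r_Q = 1.37×3.346^1.5 = 8.386.
Fraction of consumed A going to P: r_P/(r_P+r_Q) = 0.02135.
C_P = 0.02135·C_{A0}·X = 0.02135×6.14×0.455 = 0.0596 mol·L⁻¹.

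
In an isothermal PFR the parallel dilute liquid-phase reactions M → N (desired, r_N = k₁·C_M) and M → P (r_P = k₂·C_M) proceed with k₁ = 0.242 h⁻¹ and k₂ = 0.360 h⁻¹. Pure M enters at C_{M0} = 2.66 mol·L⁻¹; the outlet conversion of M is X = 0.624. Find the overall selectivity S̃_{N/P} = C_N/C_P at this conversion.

0.672

C_M = C_{M0}(1−X) = 1.000 mol·L⁻¹.
Both paths are first order in M, so the instantaneous fraction to N is constant: dC_N/d(−C_M) = k₁/(k₁+k₂) = 0.4020.
C_N = 0.4020·(C_{M0}−C_M) = 0.4020×1.660 = 0.667 mol·L⁻¹.
C_P = (C_{M0}−C_M)−C_N = 0.9926 mol·L⁻¹; S̃_{N/P} = 0.6672/0.9926 = 0.672.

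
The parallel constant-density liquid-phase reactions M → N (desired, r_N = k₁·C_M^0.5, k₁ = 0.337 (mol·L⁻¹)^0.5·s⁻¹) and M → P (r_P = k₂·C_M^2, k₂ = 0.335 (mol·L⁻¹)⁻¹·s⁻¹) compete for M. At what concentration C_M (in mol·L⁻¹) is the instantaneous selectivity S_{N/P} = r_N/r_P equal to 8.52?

0.241 mol·L⁻¹

S_{N/P} = (k₁/k₂)·C_M^-1.5 ⇒ C_M = (S·k₂/k₁)^(1/(-1.5)).
= (8.52×0.335/0.337)^(-0.6667) = (8.469)^(-0.6667) = 0.241 mol·L⁻¹.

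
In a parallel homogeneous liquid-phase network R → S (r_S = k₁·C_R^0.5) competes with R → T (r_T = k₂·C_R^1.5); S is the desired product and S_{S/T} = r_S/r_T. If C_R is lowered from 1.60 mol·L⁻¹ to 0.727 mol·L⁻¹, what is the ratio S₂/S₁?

S_{S/T} = (k₁/k₂)·C_R⁻¹, so S₂/S₁ = (C_{R,2}/C_{R,1})⁻¹.
= 1.60/0.727 = 2.20.
Selectivity toward S rises as C_R falls — low-concentration operation is favoured.

2.20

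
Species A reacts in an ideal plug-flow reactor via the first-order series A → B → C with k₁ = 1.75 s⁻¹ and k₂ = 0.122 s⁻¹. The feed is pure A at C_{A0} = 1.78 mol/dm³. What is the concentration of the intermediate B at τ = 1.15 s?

1.41 mol/dm³

The intermediate concentration in a first-order A→B→C sequence is C_B = k₁C_{A0}(e^(−k₁τ) − e^(−k₂τ))/(k₂−k₁).
e^(−k₁τ) = e^(−1.75×1.15) = e^(−2.012) = 0.1337; e^(−k₂τ) = e^(−0.1403) = 0.8691.
C_B = 1.75×1.78/(0.122−1.75) × (0.1337−0.8691) = (-1.913)×(-0.7354) = 1.407 mol/dm³.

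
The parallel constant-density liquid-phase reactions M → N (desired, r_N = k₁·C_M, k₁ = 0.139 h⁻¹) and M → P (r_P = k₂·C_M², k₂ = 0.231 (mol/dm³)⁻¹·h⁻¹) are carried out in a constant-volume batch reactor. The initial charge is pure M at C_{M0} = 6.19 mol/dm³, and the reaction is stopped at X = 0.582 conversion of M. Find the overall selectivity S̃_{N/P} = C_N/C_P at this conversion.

0.145

C_M = C_{M0}(1−X) = 2.587 mol/dm³.
Along a PFR/batch, dC_N/dC_M = −r_N/(r_N+r_P) = −k₁/(k₁+k₂·C_M).
Integrating from C_{M0} to C_M: C_N = (0.139/0.231)·ln[(0.139+0.231·6.19)/(0.139+0.231·2.59)] = 0.6017·ln(1.569/0.7367) = 0.4549 mol/dm³.
C_P = (C_{M0}−C_M)−C_N = 3.148 mol/dm³; S̃_{N/P} = 0.4549/3.148 = 0.145.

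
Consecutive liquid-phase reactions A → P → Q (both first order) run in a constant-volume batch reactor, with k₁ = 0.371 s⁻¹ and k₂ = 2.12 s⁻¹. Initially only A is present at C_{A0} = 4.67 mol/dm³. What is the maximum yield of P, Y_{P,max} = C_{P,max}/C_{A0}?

0.121

Evaluating C_P at t_opt = ln(k₂/k₁)/(k₂−k₁) gives C_{P,max}/C_{A0} = (k₁/k₂)^[k₂/(k₂−k₁)].
= (0.371/2.12)^(2.12/(2.12−0.371)) = (0.1750)^(1.212) = 0.1209.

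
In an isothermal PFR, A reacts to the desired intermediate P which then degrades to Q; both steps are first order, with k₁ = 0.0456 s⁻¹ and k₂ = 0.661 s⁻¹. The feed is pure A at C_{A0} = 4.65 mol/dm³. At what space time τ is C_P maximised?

Setting dC_P/dτ = 0 gives τ_opt = ln(k₂/k₁)/(k₂−k₁).
= ln(0.661/0.0456)/(0.661−0.0456) = ln(14.50)/0.6154 = 2.674/0.6154 = 4.34 s.

4.34 s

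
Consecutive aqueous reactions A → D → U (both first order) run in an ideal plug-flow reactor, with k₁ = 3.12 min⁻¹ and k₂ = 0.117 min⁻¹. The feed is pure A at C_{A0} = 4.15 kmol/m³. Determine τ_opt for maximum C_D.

For first-order series the maximum of C_D occurs at τ_opt = ln(k₂/k₁)/(k₂−k₁).
= ln(0.117/3.12)/(0.117−3.12) = ln(0.03750)/-3.003 = -3.283/-3.003 = 1.09 min.

1.09 min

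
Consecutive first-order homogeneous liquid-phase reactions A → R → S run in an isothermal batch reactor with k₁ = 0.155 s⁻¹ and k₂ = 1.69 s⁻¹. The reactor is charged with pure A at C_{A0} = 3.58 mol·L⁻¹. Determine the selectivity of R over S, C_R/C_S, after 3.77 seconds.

For first-order series with pure A initially, C_R(t) = k₁C_{A0}/(k₂−k₁)·(e^(−k₁t) − e^(−k₂t)).
e^(−k₁t) = e^(−0.155×3.77) = e^(−0.5844) = 0.5575; e^(−k₂t) = e^(−6.371) = 0.001710.
C_R = 0.155×3.58/(1.69−0.155) × (0.5575−0.001710) = 0.3615×0.5558 = 0.2009 mol·L⁻¹.
C_A = C_{A0}e^(−k₁t) = 1.996 mol·L⁻¹, so C_S = C_{A0}−C_A−C_R = 1.383 mol·L⁻¹; C_R/C_S = 0.145.

0.145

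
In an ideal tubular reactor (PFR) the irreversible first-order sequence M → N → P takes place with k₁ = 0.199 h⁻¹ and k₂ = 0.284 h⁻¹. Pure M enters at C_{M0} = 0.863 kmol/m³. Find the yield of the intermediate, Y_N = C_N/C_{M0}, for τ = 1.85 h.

0.236

The intermediate concentration in a first-order A→B→C sequence is C_N = k₁C_{M0}(e^(−k₁τ) − e^(−k₂τ))/(k₂−k₁).
e^(−k₁τ) = e^(−0.199×1.85) = e^(−0.3682) = 0.6920; e^(−k₂τ) = e^(−0.5254) = 0.5913.
C_N = 0.199×0.863/(0.284−0.199) × (0.6920−0.5913) = 2.020×0.1007 = 0.2034 kmol/m³.
Y_N = C_N/C_{M0} = 0.2034/0.863 = 0.236.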